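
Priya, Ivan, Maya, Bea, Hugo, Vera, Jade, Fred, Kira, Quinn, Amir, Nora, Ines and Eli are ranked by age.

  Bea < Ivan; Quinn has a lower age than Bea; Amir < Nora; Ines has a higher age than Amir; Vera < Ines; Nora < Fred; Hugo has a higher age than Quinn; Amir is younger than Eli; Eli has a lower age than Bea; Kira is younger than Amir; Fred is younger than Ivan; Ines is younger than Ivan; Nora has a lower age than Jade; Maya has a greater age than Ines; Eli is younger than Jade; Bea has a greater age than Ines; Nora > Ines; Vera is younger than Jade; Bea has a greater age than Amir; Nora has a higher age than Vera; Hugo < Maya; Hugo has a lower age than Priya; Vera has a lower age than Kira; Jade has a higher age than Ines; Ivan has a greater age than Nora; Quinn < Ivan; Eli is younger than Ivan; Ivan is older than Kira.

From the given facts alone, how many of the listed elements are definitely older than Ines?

6

Directly above Ines: Nora, Bea, Jade, Ivan, Maya.
One step further: Fred (6 so far).
Nothing else is reachable above Ines; 6 in all.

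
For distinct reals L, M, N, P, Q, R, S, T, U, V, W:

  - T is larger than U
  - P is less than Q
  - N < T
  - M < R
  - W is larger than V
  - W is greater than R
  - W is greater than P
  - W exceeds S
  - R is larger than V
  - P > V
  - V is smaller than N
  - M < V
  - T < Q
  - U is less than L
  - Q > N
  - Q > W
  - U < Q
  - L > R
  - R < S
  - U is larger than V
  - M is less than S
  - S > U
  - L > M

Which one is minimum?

V is not least since M < V; N is not least since V < N; P is not least since V < P; R is not least since M < R; U is not least since V < U; S is not least since R < S; T is not least since U < T; W is not least since S < W; L is not least since R < L; Q is not least since P < Q.
Only M has nothing below it, so M is the minimum.

M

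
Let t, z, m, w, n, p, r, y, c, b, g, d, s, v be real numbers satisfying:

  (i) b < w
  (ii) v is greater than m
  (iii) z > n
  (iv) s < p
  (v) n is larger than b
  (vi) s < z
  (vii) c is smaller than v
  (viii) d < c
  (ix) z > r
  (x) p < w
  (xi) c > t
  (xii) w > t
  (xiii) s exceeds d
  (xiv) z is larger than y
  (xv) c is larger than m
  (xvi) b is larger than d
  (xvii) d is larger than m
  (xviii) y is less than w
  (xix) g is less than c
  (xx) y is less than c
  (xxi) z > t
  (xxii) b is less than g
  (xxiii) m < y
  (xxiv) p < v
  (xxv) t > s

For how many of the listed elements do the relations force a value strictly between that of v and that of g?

1

The relations place g below v. An element lies strictly between them when it is forced above g and also forced below v.
Above g: {c}. Below v: {m, d, b, s, t, y, c, p}.
Intersection: {c} — 1.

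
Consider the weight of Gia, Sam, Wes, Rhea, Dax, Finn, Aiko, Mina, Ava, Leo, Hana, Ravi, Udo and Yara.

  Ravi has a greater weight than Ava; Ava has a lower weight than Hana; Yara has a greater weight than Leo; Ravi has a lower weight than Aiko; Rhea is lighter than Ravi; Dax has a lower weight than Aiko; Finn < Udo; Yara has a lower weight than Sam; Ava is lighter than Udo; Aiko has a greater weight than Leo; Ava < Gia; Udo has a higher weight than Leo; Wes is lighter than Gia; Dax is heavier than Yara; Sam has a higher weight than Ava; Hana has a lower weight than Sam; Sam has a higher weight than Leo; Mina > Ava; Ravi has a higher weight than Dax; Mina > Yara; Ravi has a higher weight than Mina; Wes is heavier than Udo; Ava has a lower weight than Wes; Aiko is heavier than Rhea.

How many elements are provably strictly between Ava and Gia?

2

Chaining upward from Ava reaches: Hana, Udo, Wes, Mina, Sam, Ravi, Aiko.
Chaining downward from Gia reaches: Leo, Finn, Udo, Wes.
Strictly between Ava and Gia are those in both lists: Udo, Wes — 2 elements.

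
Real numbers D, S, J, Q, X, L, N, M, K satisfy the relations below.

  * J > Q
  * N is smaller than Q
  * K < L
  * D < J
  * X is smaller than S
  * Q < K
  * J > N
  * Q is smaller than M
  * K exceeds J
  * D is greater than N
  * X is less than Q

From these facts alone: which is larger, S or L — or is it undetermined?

Following every chain through S: below S we get X.
L is not reached, and no chain runs the other way from L to S.
So the given relations leave the order of S and L undetermined.

undetermined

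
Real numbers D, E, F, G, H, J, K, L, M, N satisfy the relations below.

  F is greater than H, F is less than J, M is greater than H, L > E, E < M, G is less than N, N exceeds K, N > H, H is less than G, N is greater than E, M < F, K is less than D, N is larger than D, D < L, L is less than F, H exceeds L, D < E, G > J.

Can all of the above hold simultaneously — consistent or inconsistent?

consistent

Every relation is compatible with K < D < E < L < H < M < F < J < G < N; the set is consistent.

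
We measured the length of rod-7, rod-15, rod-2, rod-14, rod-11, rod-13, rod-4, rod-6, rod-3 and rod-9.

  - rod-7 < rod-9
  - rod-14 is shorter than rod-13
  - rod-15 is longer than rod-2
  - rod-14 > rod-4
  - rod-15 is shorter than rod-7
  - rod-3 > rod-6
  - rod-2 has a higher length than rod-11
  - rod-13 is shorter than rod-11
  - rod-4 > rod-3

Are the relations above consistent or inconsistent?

consistent

Every relation is compatible with rod-6 < rod-3 < rod-4 < rod-14 < rod-13 < rod-11 < rod-2 < rod-15 < rod-7 < rod-9; the set is consistent.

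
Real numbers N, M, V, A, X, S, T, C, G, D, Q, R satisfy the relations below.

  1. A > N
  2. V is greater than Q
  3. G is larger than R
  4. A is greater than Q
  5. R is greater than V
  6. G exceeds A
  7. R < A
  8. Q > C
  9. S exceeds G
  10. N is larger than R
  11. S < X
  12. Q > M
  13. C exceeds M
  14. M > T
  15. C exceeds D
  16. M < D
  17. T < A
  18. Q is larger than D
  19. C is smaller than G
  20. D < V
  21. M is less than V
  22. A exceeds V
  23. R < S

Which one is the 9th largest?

C

The consecutive relations fix a unique order: T < M < D < C < Q < V < R < N < A < G < S < X.
Counting 9 from the largest end gives C.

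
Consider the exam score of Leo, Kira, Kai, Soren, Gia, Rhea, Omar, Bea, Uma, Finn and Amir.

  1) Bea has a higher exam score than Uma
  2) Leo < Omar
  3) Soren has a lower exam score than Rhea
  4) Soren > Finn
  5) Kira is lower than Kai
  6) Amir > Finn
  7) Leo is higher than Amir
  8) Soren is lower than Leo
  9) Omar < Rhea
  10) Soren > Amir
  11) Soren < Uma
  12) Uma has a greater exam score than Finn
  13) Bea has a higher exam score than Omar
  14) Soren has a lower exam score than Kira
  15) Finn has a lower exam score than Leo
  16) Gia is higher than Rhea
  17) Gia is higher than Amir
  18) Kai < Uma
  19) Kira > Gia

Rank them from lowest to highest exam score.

Nothing is placed below Finn, so it is least; from there Finn < Amir; Amir < Soren; Soren < Leo; Leo < Omar; Omar < Rhea; Rhea < Gia; Gia < Kira; Kira < Kai; Kai < Uma; Uma < Bea, each given directly.

Finn < Amir < Soren < Leo < Omar < Rhea < Gia < Kira < Kai < Uma < Bea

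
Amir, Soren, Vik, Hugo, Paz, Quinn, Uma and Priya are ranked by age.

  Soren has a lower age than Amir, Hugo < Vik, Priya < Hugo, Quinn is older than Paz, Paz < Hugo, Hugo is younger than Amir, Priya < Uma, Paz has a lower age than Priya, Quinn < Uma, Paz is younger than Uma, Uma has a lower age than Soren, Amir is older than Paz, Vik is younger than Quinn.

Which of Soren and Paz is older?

Soren

Paz < Priya and Priya < Hugo give Paz < Hugo.
Then Hugo < Vik extends the chain to Vik.
With Vik < Quinn: Paz < Priya < Hugo < Vik < Quinn.
Then Quinn < Uma extends the chain to Uma.
With Uma < Soren: Paz < Priya < Hugo < Vik < Quinn < Uma < Soren.
So Paz < Soren; Soren is the older of the two.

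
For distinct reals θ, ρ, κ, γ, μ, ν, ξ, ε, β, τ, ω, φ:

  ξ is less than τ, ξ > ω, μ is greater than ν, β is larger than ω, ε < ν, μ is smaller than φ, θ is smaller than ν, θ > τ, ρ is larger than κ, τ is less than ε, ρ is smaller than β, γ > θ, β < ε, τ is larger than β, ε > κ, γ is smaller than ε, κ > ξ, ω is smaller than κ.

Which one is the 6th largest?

Piecing the relations together gives one ordering: ω < ξ < κ < ρ < β < τ < θ < γ < ε < ν < μ < φ.
Counting 6 from the largest end gives θ.

θ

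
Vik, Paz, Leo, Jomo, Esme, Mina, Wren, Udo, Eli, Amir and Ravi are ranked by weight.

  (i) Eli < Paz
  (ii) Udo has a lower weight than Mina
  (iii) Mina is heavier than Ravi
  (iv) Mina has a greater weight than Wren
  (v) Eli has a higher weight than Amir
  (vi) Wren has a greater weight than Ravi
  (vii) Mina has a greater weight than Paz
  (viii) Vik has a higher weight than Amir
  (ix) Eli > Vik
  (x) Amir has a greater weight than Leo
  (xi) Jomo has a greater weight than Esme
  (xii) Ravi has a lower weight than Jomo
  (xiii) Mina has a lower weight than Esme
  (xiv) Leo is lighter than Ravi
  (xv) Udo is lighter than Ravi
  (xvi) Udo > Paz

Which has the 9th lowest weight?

Mina

Chaining the given pairs: Leo < Amir < Vik < Eli < Paz < Udo < Ravi < Wren < Mina < Esme < Jomo.
The 9th smallest is Mina.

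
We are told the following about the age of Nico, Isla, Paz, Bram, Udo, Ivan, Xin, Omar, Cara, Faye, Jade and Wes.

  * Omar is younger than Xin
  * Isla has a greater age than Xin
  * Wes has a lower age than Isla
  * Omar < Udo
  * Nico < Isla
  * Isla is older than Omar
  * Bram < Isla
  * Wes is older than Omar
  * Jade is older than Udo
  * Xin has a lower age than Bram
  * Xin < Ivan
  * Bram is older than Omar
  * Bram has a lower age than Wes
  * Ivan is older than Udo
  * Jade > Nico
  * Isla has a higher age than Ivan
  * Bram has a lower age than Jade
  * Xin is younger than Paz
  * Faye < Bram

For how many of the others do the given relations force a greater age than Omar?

8

The elements the relations force above Omar are Xin, Paz, Bram, Udo, Wes, Ivan, Isla, Jade — no chain reaches any other.
That is 8.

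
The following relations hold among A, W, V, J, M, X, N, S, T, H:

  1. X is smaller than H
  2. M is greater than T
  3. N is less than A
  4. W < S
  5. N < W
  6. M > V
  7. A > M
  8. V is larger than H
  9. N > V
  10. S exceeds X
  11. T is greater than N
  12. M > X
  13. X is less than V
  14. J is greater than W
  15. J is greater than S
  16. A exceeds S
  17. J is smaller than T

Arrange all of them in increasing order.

The consecutive links are each given: X < H; H < V; V < N; N < W; W < S; S < J; J < T; T < M; M < A.

X < H < V < N < W < S < J < T < M < A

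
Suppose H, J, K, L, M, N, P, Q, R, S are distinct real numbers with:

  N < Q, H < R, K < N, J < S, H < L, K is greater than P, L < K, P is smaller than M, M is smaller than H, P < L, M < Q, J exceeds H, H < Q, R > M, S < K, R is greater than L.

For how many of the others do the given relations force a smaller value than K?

6

Directly below K: P, L, S.
One step further: H, J (5 so far).
One step further: M (6 so far).
No other element is forced below K by the given relations, so the count is 6.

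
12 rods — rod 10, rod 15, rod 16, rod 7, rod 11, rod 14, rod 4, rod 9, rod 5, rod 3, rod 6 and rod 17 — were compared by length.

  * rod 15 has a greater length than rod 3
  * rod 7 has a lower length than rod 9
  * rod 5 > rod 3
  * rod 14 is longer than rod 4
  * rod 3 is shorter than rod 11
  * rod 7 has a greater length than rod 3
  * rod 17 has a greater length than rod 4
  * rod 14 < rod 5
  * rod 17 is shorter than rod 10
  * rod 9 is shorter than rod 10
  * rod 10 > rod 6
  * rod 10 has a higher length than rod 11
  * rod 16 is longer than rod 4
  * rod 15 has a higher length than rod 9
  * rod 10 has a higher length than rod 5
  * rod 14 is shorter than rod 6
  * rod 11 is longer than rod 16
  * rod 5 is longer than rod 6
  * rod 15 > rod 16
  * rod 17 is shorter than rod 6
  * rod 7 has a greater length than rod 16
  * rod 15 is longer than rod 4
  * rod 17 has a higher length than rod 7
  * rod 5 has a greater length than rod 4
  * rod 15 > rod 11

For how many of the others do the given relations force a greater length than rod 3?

8

Directly above rod 3: rod 11, rod 7, rod 5, rod 15.
One step further: rod 17, rod 9, rod 10 (7 so far).
One step further: rod 6 (8 so far).
No other element is forced above rod 3 by the given relations, so the count is 8.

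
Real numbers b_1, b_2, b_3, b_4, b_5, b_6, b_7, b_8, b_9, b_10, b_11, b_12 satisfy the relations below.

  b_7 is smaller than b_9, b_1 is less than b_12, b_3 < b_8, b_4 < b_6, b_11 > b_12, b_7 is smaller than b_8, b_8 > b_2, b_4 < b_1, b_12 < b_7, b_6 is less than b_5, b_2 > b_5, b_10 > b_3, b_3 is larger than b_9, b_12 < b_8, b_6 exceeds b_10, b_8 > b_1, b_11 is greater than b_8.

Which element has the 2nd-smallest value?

Chaining the given pairs: b_4 < b_1 < b_12 < b_7 < b_9 < b_3 < b_10 < b_6 < b_5 < b_2 < b_8 < b_11.
Counting 2 from the smallest end gives b_1.

b_1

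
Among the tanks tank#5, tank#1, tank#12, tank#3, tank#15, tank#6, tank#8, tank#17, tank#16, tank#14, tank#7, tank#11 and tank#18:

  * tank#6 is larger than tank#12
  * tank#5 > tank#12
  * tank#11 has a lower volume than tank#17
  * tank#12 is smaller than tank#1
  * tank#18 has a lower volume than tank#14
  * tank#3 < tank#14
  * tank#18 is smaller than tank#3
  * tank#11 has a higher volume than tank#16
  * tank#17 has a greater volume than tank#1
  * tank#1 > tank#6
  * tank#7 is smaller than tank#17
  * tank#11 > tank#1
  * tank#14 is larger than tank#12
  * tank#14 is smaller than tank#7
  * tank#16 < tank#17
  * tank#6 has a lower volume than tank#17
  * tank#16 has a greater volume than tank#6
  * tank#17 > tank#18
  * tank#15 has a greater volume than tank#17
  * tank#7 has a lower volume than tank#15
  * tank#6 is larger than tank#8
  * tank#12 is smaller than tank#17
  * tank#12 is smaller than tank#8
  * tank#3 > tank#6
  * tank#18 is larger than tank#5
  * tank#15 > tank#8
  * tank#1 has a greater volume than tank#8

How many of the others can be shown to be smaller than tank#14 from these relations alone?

The elements the relations force below tank#14 are tank#12, tank#8, tank#5, tank#6, tank#18, tank#3 — no chain reaches any other.
That is 6.

6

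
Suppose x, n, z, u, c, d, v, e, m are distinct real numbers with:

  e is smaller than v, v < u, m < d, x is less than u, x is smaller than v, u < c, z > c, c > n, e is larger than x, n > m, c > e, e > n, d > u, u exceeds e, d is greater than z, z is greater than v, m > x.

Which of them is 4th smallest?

e

Piecing the relations together gives one ordering: x < m < n < e < v < u < c < z < d.
Counting 4 from the smallest end gives e.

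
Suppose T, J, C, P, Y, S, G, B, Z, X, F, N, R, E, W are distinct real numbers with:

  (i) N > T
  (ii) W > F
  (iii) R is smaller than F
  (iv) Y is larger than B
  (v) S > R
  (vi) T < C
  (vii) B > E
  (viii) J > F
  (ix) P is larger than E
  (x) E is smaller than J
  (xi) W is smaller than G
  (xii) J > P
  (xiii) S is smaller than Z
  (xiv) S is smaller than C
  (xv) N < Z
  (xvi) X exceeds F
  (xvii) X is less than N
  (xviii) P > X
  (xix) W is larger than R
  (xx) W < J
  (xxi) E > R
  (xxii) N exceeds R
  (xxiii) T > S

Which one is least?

Chaining upward from R: directly above it, E, F, W, S, N; then B, X, T, P, J, Z, G, C; then Y.
That covers every other element, and nothing is given below R, so R is the least.

R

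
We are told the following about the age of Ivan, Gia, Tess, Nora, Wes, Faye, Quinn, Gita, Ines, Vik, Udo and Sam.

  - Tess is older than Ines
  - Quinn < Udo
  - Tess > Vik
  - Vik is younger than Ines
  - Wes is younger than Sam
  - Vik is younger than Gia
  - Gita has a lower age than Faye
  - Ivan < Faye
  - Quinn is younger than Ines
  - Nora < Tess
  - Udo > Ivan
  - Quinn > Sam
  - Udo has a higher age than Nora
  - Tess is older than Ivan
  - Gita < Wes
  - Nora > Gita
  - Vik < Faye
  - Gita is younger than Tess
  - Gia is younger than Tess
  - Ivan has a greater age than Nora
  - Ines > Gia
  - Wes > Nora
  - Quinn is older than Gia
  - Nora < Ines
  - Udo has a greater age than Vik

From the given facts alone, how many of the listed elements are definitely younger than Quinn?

6

From Quinn the given relations immediately reach Sam, Gia.
From those, Vik, Wes — 4 in total.
From those, Gita, Nora — 6 in total.
Nothing else is reachable below Quinn; 6 in all.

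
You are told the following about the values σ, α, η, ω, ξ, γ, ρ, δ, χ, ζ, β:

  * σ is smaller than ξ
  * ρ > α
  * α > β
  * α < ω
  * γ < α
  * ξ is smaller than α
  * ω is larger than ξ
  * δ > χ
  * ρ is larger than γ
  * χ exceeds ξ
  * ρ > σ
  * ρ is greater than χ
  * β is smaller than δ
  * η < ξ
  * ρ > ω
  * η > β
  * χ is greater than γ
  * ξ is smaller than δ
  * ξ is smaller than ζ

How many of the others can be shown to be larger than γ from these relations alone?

5

From γ the given relations immediately reach χ, α, ρ.
From those, δ, ω — 5 in total.
Nothing else is reachable above γ; 5 in all.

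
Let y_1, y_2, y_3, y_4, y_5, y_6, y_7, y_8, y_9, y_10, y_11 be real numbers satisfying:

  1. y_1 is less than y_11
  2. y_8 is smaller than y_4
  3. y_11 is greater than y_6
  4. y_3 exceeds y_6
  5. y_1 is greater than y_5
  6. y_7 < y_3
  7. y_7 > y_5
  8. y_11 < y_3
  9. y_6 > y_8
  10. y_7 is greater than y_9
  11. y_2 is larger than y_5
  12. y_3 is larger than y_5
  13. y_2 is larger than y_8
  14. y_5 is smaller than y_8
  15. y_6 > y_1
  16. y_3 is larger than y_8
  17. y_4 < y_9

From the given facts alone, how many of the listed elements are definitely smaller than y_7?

The elements the relations force below y_7 are y_5, y_8, y_4, y_9 — no chain reaches any other.
That is 4.

4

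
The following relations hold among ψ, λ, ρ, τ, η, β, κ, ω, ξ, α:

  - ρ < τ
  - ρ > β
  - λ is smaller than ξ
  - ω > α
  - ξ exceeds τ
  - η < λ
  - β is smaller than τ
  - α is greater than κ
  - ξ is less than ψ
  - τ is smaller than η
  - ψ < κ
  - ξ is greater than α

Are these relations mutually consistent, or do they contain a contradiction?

inconsistent

Chaining the given relations yields ξ < ψ < κ < α, so ξ < α. But one relation states α < ξ. These cannot both hold.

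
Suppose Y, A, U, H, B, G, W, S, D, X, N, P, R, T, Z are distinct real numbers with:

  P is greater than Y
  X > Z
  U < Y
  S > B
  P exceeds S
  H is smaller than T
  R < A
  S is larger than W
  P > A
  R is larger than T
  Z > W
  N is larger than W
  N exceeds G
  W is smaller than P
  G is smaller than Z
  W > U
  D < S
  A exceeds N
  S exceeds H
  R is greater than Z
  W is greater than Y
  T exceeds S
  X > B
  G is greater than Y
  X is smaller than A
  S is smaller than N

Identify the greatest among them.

P

Chaining downward from P: directly below it, Y, W, S, A; then H, D, U, B, X, N, R; then G, Z, T.
That covers every other element, and nothing is given above P, so P is the greatest.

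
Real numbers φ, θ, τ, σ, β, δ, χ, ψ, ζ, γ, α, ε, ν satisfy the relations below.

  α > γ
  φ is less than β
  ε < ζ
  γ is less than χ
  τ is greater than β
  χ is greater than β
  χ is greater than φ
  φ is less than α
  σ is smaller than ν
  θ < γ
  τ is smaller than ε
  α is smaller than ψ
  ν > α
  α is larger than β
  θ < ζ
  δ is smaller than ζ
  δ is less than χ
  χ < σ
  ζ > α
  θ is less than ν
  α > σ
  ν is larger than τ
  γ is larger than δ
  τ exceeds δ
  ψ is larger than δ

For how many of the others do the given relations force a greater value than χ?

The elements the relations force above χ are σ, α, ψ, ζ, ν — no chain reaches any other.
That is 5.

5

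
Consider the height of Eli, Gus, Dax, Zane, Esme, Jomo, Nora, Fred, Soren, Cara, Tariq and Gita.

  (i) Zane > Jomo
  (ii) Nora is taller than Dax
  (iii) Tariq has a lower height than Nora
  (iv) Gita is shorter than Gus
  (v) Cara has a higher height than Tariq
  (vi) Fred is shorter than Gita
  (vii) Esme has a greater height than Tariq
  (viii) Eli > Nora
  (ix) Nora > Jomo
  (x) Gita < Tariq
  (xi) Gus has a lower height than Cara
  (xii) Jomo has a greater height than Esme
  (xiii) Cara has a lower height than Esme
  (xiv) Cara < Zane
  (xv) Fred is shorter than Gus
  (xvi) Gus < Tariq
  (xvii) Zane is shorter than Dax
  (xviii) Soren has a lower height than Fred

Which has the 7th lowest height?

Piecing the relations together gives one ordering: Soren < Fred < Gita < Gus < Tariq < Cara < Esme < Jomo < Zane < Dax < Nora < Eli.
The 7th smallest is Esme.

Esme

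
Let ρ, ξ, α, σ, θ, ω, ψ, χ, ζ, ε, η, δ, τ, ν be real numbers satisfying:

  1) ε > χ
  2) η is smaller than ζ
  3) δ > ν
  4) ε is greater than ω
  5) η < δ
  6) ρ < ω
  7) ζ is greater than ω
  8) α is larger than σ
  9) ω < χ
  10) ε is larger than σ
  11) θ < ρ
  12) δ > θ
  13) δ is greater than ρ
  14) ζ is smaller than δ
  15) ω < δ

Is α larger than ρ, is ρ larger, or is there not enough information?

undetermined

Following every chain through ρ: above ρ we get ω, ζ, χ, ε, δ; below ρ we get θ.
α is not reached, and no chain runs the other way from α to ρ.
So the given relations leave the order of ρ and α undetermined.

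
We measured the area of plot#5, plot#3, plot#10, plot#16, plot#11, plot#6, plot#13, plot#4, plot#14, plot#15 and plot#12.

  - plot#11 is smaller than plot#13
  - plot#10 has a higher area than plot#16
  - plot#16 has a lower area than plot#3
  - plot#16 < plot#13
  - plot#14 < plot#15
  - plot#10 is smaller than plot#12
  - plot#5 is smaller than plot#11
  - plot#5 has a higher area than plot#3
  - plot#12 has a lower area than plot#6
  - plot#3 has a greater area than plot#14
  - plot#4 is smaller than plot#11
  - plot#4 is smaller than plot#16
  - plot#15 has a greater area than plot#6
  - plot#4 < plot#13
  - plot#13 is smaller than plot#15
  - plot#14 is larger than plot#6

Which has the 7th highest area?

plot#6

Chaining the given pairs: plot#4 < plot#16 < plot#10 < plot#12 < plot#6 < plot#14 < plot#3 < plot#5 < plot#11 < plot#13 < plot#15.
Counting 7 from the largest end gives plot#6.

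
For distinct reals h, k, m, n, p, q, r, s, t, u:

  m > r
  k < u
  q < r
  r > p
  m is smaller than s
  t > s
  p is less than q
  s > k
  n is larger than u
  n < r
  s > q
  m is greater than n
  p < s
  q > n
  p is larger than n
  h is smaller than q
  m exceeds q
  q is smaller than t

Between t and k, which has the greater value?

k < u < n < p < q < r < m < s < t, by transitivity through u, n, p, q, r, m, s.
So k < t; t is the larger of the two.

t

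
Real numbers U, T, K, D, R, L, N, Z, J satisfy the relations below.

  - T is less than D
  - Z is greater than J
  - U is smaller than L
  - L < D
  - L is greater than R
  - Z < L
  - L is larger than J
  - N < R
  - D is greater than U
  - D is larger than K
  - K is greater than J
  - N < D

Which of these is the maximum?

Chaining downward from D: directly below it, N, K, U, T, L; then J, R, Z.
That covers every other element, and nothing is given above D, so D is the maximum.

D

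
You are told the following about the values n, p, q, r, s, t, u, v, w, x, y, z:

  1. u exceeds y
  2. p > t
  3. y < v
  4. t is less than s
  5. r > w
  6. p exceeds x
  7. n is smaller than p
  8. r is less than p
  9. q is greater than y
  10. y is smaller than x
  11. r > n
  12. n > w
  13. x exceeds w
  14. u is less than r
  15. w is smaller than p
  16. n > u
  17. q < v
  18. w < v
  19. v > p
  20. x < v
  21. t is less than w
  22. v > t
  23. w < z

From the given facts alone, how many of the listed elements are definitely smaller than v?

The elements the relations force below v are t, w, y, x, u, n, r, p, q — no chain reaches any other.
That is 9.

9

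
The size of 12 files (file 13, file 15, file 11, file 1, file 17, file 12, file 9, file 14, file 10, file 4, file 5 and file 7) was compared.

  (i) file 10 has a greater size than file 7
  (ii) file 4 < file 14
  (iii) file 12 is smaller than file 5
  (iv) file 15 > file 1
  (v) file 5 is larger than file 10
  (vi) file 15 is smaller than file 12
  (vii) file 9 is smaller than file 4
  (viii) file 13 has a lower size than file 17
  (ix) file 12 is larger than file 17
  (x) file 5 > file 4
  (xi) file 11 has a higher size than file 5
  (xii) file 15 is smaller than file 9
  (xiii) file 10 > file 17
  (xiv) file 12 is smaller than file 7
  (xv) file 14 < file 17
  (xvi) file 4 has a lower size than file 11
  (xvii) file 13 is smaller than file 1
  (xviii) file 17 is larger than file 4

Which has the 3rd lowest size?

Chaining the given pairs: file 13 < file 1 < file 15 < file 9 < file 4 < file 14 < file 17 < file 12 < file 7 < file 10 < file 5 < file 11.
Counting 3 from the smallest end gives file 15.

file 15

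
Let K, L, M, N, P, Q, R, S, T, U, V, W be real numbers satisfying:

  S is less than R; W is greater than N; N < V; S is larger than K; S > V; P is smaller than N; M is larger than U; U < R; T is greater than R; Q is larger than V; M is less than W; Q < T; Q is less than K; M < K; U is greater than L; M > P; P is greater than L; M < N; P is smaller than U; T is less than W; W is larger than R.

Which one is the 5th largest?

K

Chaining the given pairs: L < P < U < M < N < V < Q < K < S < R < T < W.
The 5th largest is K.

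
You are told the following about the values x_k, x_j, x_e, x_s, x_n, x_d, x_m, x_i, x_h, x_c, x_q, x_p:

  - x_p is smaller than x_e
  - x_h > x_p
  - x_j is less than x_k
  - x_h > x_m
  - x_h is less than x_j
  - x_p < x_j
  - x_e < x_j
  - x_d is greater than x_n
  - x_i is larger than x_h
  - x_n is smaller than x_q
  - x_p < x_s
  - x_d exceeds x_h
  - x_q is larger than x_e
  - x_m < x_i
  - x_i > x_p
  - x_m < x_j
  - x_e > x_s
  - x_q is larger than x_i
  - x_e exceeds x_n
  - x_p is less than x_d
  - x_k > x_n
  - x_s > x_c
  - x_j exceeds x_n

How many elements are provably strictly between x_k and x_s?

The relations place x_s below x_k. An element lies strictly between them when it is forced above x_s and also forced below x_k.
Above x_s: {x_e, x_j, x_q}. Below x_k: {x_m, x_c, x_n, x_p, x_h, x_e, x_j}.
Intersection: {x_e, x_j} — 2.

2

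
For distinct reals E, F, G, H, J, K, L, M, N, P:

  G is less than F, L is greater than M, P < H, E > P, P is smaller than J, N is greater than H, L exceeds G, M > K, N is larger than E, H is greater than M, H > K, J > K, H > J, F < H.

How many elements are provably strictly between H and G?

The relations place G below H. An element lies strictly between them when it is forced above G and also forced below H.
Above G: {F, L, N}. Below H: {K, F, M, P, J}.
Intersection: {F} — 1.

1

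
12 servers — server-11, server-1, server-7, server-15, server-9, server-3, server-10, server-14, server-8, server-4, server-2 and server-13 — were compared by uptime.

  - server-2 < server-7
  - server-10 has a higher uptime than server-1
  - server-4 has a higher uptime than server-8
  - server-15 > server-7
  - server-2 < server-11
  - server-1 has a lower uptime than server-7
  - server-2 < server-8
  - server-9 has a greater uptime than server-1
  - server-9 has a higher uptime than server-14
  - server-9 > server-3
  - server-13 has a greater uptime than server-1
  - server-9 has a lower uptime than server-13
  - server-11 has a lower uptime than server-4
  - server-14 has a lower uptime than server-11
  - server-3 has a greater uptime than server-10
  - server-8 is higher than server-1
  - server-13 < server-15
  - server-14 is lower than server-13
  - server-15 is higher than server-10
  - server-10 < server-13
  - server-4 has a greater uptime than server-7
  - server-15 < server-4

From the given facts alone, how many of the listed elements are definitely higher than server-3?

4

The elements the relations force above server-3 are server-9, server-13, server-15, server-4 — no chain reaches any other.
That is 4.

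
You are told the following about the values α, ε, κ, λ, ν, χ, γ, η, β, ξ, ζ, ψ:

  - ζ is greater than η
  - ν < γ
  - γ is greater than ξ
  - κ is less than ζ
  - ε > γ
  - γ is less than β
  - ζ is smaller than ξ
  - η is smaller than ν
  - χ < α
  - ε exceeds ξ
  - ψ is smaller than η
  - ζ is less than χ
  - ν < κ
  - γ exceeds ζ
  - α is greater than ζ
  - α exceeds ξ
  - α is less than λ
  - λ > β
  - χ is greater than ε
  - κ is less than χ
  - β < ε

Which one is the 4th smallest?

κ

Chaining the given pairs: ψ < η < ν < κ < ζ < ξ < γ < β < ε < χ < α < λ.
Counting 4 from the smallest end gives κ.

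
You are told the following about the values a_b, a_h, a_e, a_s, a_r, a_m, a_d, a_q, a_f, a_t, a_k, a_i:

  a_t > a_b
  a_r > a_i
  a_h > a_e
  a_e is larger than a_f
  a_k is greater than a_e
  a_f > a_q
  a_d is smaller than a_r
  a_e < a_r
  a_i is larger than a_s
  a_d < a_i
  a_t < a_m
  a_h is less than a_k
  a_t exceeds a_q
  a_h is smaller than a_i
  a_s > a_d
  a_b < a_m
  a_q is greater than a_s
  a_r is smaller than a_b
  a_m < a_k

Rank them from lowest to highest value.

Each adjacent pair is fixed by a given relation: a_d < a_s; a_s < a_q; a_q < a_f; a_f < a_e; a_e < a_h; a_h < a_i; a_i < a_r; a_r < a_b; a_b < a_t; a_t < a_m; a_m < a_k. Chaining them end to end gives the full order.

a_d < a_s < a_q < a_f < a_e < a_h < a_i < a_r < a_b < a_t < a_m < a_k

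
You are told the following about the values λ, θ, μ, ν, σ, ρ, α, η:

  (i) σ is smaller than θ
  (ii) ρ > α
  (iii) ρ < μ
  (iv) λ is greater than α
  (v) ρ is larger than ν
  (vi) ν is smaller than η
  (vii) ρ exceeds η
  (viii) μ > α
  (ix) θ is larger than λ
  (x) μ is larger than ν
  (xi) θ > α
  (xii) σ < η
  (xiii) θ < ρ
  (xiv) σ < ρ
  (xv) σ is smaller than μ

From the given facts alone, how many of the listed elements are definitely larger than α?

From α the given relations immediately reach λ, θ, ρ, μ.
No other element is forced above α by the given relations, so the count is 4.

4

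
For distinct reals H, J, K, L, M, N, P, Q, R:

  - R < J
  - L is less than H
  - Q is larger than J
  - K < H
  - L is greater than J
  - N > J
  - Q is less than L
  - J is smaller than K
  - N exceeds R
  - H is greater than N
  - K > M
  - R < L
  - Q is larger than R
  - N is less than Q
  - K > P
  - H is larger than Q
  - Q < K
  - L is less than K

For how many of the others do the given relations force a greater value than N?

Directly above N: Q, H.
One step further: L, K (4 so far).
No other element is forced above N by the given relations, so the count is 4.

4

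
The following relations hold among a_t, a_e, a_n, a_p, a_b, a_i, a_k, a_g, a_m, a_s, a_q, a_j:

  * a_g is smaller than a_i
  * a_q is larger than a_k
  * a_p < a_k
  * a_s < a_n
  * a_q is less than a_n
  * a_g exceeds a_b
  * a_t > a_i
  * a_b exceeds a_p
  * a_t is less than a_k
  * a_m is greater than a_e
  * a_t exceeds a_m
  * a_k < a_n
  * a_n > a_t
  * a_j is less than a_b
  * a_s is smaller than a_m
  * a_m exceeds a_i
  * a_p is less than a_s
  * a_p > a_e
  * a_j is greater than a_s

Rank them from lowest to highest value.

Nothing is placed below a_e, so it is least; from there a_e < a_p; a_p < a_s; a_s < a_j; a_j < a_b; a_b < a_g; a_g < a_i; a_i < a_m; a_m < a_t; a_t < a_k; a_k < a_q; a_q < a_n, each given directly.

a_e < a_p < a_s < a_j < a_b < a_g < a_i < a_m < a_t < a_k < a_q < a_n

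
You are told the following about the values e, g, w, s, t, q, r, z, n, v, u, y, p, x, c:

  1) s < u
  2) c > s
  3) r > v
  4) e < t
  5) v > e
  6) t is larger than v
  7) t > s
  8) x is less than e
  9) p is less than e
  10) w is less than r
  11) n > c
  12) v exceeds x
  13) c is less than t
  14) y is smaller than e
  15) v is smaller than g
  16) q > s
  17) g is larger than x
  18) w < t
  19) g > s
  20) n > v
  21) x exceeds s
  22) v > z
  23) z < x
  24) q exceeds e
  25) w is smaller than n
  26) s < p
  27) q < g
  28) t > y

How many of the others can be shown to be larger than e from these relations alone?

From e the given relations immediately reach q, v, t.
From those, n, g, r — 6 in total.
No other element is forced above e by the given relations, so the count is 6.

6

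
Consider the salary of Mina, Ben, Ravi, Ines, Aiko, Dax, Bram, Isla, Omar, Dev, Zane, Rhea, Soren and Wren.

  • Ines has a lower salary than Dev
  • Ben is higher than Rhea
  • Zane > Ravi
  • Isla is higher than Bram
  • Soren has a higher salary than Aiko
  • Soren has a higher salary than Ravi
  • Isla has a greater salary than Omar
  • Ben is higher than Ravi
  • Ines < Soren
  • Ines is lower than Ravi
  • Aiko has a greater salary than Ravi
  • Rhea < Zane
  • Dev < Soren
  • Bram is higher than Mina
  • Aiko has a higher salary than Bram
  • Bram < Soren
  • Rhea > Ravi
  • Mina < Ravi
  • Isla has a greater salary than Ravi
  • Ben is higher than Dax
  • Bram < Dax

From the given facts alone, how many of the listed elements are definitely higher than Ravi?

6

Directly above Ravi: Aiko, Rhea, Ben, Soren, Isla, Zane.
Nothing else is reachable above Ravi; 6 in all.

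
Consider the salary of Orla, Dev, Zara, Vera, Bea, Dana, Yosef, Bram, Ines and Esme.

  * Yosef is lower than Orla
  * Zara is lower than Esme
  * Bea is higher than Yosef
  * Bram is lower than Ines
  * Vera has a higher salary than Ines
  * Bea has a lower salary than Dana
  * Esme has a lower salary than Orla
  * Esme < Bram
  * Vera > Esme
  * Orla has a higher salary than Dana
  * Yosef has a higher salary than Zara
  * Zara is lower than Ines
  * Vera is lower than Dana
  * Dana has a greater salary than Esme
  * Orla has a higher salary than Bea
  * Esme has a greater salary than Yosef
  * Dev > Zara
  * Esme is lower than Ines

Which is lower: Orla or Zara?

Zara

Chaining the given relations: Zara < Yosef < Esme < Bram < Ines < Vera < Dana < Orla.
So Zara < Orla; Zara is the lower of the two.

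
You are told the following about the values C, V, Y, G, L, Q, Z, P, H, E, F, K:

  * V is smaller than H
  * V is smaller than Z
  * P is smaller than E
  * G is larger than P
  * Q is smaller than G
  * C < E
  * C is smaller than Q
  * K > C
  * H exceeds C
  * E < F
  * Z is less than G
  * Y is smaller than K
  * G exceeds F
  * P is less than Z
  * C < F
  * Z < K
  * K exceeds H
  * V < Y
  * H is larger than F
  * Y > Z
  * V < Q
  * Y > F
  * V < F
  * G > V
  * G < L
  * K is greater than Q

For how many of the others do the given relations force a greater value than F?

5

From F the given relations immediately reach H, G, Y.
From those, L, K — 5 in total.
Nothing else is reachable above F; 5 in all.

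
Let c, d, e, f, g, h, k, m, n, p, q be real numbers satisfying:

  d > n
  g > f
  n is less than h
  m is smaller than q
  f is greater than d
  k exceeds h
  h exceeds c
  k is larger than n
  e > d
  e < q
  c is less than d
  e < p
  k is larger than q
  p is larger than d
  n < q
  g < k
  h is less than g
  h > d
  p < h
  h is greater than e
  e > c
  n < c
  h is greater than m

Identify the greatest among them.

k

n is not greatest since n < c; m is not greatest since m < h; c is not greatest since c < h; d is not greatest since d < e; e is not greatest since e < p; f is not greatest since f < g; p is not greatest since p < h; q is not greatest since q < k; h is not greatest since h < g; g is not greatest since g < k.
Only k has nothing above it, so k is the greatest.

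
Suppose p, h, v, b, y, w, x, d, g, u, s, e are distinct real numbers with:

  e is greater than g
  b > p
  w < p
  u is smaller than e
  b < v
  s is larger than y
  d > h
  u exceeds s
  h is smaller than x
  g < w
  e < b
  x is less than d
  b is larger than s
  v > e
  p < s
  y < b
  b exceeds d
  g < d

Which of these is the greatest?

v

g is not greatest since g < w; w is not greatest since w < p; p is not greatest since p < b; h is not greatest since h < d; y is not greatest since y < b; s is not greatest since s < u; x is not greatest since x < d; u is not greatest since u < e; d is not greatest since d < b; e is not greatest since e < b; b is not greatest since b < v.
Only v has nothing above it, so v is the greatest.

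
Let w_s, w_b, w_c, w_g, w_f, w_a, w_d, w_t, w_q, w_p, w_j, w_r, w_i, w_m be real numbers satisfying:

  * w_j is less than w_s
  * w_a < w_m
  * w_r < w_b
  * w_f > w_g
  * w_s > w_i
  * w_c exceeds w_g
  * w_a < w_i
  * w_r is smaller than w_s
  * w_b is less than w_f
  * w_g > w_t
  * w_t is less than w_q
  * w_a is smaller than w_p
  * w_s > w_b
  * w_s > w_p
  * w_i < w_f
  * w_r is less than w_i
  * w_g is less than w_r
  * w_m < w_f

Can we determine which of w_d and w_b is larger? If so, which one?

undetermined

Following every chain through w_d: nothing is chained to w_d.
w_b is not reached, and no chain runs the other way from w_b to w_d.
So the given relations leave the order of w_d and w_b undetermined.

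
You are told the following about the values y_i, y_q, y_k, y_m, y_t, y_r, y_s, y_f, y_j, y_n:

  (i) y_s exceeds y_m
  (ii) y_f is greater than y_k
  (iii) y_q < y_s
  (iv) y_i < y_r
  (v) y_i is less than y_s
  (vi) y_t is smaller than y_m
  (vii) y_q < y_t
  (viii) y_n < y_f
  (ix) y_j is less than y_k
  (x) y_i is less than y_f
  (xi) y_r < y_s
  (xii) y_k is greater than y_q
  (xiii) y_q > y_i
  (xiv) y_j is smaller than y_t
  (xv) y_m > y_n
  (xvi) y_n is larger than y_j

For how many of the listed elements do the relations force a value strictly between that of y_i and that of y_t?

Chaining upward from y_i reaches: y_q, y_m, y_k, y_r, y_s, y_f.
Chaining downward from y_t reaches: y_q, y_j.
Strictly between y_i and y_t are those in both lists: y_q — 1 element.

1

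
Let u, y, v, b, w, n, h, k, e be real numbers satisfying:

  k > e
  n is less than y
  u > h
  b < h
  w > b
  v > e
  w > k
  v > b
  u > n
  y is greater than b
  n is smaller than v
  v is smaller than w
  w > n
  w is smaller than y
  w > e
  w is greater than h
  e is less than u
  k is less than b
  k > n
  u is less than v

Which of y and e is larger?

y

Following the relations from e: e < k < b < h < u < v < w < y.
So e < y; y is the larger of the two.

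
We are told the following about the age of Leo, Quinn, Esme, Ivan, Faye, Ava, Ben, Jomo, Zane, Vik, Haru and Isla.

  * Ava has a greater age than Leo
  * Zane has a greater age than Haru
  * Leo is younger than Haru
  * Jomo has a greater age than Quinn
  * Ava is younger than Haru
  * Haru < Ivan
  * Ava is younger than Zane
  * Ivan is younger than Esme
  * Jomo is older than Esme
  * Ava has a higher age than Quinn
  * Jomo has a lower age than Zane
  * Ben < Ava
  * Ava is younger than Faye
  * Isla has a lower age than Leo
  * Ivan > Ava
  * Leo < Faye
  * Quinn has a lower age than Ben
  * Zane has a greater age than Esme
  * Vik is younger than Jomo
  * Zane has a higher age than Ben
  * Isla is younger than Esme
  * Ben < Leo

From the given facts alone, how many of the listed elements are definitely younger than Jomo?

9

Directly below Jomo: Quinn, Vik, Esme.
One step further: Isla, Ivan (5 so far).
One step further: Ava, Haru (7 so far).
One step further: Ben, Leo (9 so far).
No other element is forced below Jomo by the given relations, so the count is 9.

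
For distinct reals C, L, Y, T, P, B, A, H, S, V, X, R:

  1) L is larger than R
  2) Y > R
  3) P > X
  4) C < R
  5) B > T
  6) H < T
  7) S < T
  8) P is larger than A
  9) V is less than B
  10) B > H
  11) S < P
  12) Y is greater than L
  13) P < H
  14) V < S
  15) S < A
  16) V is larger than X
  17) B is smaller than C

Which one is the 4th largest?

Chaining the given pairs: X < V < S < A < P < H < T < B < C < R < L < Y.
The 4th largest is C.

C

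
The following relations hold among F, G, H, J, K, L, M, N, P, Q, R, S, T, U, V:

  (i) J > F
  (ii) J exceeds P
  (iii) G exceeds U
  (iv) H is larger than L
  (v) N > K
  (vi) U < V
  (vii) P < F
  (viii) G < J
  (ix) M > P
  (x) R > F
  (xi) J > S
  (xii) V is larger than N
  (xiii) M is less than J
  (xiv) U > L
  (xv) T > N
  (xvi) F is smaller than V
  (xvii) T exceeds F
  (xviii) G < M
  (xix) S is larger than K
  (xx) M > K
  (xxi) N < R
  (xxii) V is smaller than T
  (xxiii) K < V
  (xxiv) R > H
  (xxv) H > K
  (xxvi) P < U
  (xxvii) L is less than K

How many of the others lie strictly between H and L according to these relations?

1

Chaining upward from L reaches: K, N, U, R, G, V, M, T, S, J.
Chaining downward from H reaches: K.
Strictly between L and H are those in both lists: K — 1 element.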